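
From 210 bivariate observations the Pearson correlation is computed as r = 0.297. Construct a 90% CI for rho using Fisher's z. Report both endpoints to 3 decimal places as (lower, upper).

(0.190, 0.397)

z_r = atanh(0.297) = 0.306226;  SE = 1/√(n−3) = 1/√207 = 0.069505
z-limits: 0.306226 ± 1.645·0.069505 = 0.306226 ± 0.114336 = [0.191890, 0.420562]
ρ-limits: (tanh 0.191890, tanh 0.420562) = (0.190, 0.397)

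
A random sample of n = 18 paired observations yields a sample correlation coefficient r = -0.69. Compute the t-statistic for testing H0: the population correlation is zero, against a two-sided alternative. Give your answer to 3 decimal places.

1 − r² = 1 − 0.4761 = 0.5239;  √(1−r²) = 0.723809
√(n−2) = √16 = 4.000000
t = r·√(n−2)/√(1−r²) = -0.69 · 4.000000 / 0.723809 = -3.813

-3.813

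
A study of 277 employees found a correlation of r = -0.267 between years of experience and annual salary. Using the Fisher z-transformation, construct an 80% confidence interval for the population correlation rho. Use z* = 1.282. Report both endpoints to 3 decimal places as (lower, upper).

(-0.337, -0.194)

Fisher z: z_r = atanh(r) = ½·ln((1+(-0.267))/(1−(-0.267))) = -0.273631
SE(z) = 1/√(n−3) = 1/√274 = 0.060412
80% ⇒ z* = 1.282; margin = 1.282·0.060412 = 0.077448
CI on z-scale: (-0.351079, -0.196183)
Back-transform: tanh(-0.351079) = -0.337332, tanh(-0.196183) = -0.193704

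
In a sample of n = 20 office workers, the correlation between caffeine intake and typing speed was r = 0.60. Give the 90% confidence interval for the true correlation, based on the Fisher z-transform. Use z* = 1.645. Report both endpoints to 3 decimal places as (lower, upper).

(0.286, 0.798)

Fisher z: z_r = atanh(r) = ½·ln((1+0.60)/(1−0.60)) = 0.693147
SE(z) = 1/√(n−3) = 1/√17 = 0.242536
90% ⇒ z* = 1.645; margin = 1.645·0.242536 = 0.398972
CI on z-scale: (0.294175, 1.092119)
Back-transform: tanh(0.294175) = 0.285973, tanh(1.092119) = 0.797650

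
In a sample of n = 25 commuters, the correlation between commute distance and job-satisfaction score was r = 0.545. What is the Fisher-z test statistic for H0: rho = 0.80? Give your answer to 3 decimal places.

z_r = atanh(0.545) = 0.611241,  z_0 = atanh(0.80) = 1.098612
SE = 1/√(n−3) = 1/√22 = 0.213201
z = (z_r − z_0)/SE = (0.611241 − 1.098612) / 0.213201 = -0.487371 / 0.213201 = -2.286

-2.286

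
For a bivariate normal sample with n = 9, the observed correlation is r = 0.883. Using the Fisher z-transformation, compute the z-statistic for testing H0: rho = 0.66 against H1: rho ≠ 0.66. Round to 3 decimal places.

1.461

Fisher z: atanh(0.883) = 1.389224, atanh(0.66) = 0.792814
z = (z_r − z_0)·√(n−3) = (1.389224 − 0.792814)·√6 = 0.596410 · 2.449490 = 1.461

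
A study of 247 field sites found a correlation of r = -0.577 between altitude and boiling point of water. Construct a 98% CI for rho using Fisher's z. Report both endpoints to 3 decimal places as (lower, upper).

z_r = atanh(-0.577) = -0.657954;  SE = 1/√(n−3) = 1/√244 = 0.064018
z-limits: -0.657954 ± 2.326·0.064018 = -0.657954 ± 0.148906 = [-0.806860, -0.509048]
ρ-limits: (tanh -0.806860, tanh -0.509048) = (-0.668, -0.469)

(-0.668, -0.469)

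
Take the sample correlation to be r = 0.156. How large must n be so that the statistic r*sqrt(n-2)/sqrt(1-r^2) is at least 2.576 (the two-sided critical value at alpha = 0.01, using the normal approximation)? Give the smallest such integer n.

Need r·√(n−2)/√(1−r²) ≥ 2.576
√(n−2) ≥ 2.576·√(1−0.024336) / 0.156 = 2.576·0.987757 / 0.156 = 16.3107
n−2 ≥ 266.0389  ⇒  n ≥ 268.0389
Smallest integer n = 269

269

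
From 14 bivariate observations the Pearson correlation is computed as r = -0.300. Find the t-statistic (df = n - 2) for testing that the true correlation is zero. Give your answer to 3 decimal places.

1 − r² = 1 − 0.090000 = 0.910000;  √(1−r²) = 0.953939
√(n−2) = √12 = 3.464102
t = r·√(n−2)/√(1−r²) = -0.300 · 3.464102 / 0.953939 = -1.089

-1.089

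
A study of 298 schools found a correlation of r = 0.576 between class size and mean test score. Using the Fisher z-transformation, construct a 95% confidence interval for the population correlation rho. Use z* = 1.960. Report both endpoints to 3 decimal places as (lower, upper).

(0.495, 0.647)

z_r = atanh(0.576) = 0.656456;  SE = 1/√(n−3) = 1/√295 = 0.058222
z-limits: 0.656456 ± 1.960·0.058222 = 0.656456 ± 0.114115 = [0.542341, 0.770571]
ρ-limits: (tanh 0.542341, tanh 0.770571) = (0.495, 0.647)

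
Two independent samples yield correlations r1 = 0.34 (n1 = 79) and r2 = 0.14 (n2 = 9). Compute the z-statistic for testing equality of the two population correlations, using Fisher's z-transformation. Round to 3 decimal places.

z1 = atanh(0.34) = 0.354093,  z2 = atanh(0.14) = 0.140926
SE = √(1/(n1−3) + 1/(n2−3)) = √(1/76 + 1/6) = √(0.0131579 + 0.1666667) = √0.1798246 = 0.424057
z = (z1 − z2)/SE = (0.354093 − 0.140926) / 0.424057 = 0.213167 / 0.424057 = 0.503

0.503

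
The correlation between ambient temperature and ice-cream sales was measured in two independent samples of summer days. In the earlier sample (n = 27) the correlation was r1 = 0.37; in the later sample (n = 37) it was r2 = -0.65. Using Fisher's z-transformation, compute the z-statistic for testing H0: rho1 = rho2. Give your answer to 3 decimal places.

z1 = atanh(0.37) = 0.388423,  z2 = atanh(-0.65) = -0.775299
SE = √(1/(n1−3) + 1/(n2−3)) = √(1/24 + 1/34) = √(0.0416667 + 0.0294118) = √0.0710785 = 0.266606
z = (z1 − z2)/SE = (0.388423 − (-0.775299)) / 0.266606 = 1.163722 / 0.266606 = 4.365

4.365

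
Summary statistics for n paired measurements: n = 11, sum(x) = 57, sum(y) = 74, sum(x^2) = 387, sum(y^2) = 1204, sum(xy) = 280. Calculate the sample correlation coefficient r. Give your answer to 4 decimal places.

Numerator: nΣxy − (Σx)(Σy) = 11·280 − (57)(74) = -1138
Denominator: √[(nΣx²−(Σx)²)(nΣy²−(Σy)²)]
  nΣx²−(Σx)² = 11·387 − 3249 = 1008;  nΣy²−(Σy)² = 11·1204 − 5476 = 7768
  √(1008·7768) = √7830144 = 2798.2394
r = -1138 / 2798.2394 = -0.4067

-0.4067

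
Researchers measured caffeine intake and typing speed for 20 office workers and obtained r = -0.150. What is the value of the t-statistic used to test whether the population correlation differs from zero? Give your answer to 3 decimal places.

-0.644

1 − r² = 1 − 0.022500 = 0.977500;  √(1−r²) = 0.988686
√(n−2) = √18 = 4.242641
t = r·√(n−2)/√(1−r²) = -0.150 · 4.242641 / 0.988686 = -0.644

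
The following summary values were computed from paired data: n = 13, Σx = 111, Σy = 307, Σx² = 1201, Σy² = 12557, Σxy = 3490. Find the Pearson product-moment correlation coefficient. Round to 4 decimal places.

0.7493

S_xy = nΣxy − ΣxΣy = 13·3490 − 111·307 = 45370 − 34077 = 11293
S_xx = nΣx² − (Σx)² = 13·1201 − 111² = 15613 − 12321 = 3292
S_yy = nΣy² − (Σy)² = 13·12557 − 307² = 163241 − 94249 = 68992
r = S_xy / √(S_xx·S_yy) = 11293 / √(3292·68992) = 11293 / √227121664 = 11293 / 15070.5562 = 0.7493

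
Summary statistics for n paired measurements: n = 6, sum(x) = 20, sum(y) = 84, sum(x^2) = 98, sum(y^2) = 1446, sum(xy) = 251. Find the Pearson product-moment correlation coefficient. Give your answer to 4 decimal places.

-0.3153

Numerator: nΣxy − (Σx)(Σy) = 6·251 − (20)(84) = -174
Denominator: √[(nΣx²−(Σx)²)(nΣy²−(Σy)²)]
  nΣx²−(Σx)² = 6·98 − 400 = 188;  nΣy²−(Σy)² = 6·1446 − 7056 = 1620
  √(188·1620) = √304560 = 551.8695
r = -174 / 551.8695 = -0.3153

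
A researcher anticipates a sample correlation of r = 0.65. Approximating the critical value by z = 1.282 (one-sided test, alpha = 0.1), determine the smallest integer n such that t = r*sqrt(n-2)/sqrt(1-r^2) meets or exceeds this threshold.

5

Need r·√(n−2)/√(1−r²) ≥ 1.282
√(n−2) ≥ 1.282·√(1−0.4225) / 0.65 = 1.282·0.759934 / 0.65 = 1.4988
n−2 ≥ 2.2464  ⇒  n ≥ 4.2464
Smallest integer n = 5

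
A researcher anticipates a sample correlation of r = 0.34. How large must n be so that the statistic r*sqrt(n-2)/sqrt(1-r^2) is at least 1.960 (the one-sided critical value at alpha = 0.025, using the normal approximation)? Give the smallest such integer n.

32

r√(n−2)/√(1−r²) ≥ 1.960  ⇔  n−2 ≥ (1.960)²·(1−r²)/r²
(1−r²)/r² = (1−0.1156)/0.1156 = 7.6505
n ≥ 2 + 3.8416·7.6505 = 2 + 29.3902 = 31.3902
⌈31.3902⌉ = 32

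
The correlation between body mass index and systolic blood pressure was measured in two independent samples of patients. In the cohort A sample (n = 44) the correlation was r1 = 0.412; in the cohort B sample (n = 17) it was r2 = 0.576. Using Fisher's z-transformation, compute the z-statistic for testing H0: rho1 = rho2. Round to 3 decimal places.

z1 = atanh(0.412) = 0.438018,  z2 = atanh(0.576) = 0.656456
SE = √(1/(n1−3) + 1/(n2−3)) = √(1/41 + 1/14) = √(0.0243902 + 0.0714286) = √0.0958188 = 0.309546
z = (z1 − z2)/SE = (0.438018 − 0.656456) / 0.309546 = -0.218438 / 0.309546 = -0.706

-0.706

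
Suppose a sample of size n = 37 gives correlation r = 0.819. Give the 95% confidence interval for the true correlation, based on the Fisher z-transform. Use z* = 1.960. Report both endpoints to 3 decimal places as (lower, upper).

(0.674, 0.903)

Fisher z: z_r = atanh(r) = ½·ln((1+0.819)/(1−0.819)) = 1.153773
SE(z) = 1/√(n−3) = 1/√34 = 0.171499
95% ⇒ z* = 1.960; margin = 1.960·0.171499 = 0.336138
CI on z-scale: (0.817635, 1.489911)
Back-transform: tanh(0.817635) = 0.673781, tanh(1.489911) = 0.903308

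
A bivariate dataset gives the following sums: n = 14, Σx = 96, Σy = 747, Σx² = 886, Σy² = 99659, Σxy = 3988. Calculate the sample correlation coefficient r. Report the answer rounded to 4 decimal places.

S_xy = nΣxy − ΣxΣy = 14·3988 − 96·747 = 55832 − 71712 = -15880
S_xx = nΣx² − (Σx)² = 14·886 − 96² = 12404 − 9216 = 3188
S_yy = nΣy² − (Σy)² = 14·99659 − 747² = 1395226 − 558009 = 837217
r = S_xy / √(S_xx·S_yy) = -15880 / √(3188·837217) = -15880 / √2669047796 = -15880 / 51662.8280 = -0.3074

-0.3074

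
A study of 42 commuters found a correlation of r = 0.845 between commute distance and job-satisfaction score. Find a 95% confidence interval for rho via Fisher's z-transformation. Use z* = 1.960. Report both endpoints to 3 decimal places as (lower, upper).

z_r = atanh(0.845) = 1.238405;  SE = 1/√(n−3) = 1/√39 = 0.160128
z-limits: 1.238405 ± 1.960·0.160128 = 1.238405 ± 0.313851 = [0.924554, 1.552256]
ρ-limits: (tanh 0.924554, tanh 1.552256) = (0.728, 0.914)

(0.728, 0.914)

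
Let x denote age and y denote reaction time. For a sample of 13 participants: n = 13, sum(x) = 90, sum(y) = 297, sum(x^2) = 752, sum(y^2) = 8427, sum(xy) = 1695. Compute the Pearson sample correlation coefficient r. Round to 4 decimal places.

S_xy = nΣxy − ΣxΣy = 13·1695 − 90·297 = 22035 − 26730 = -4695
S_xx = nΣx² − (Σx)² = 13·752 − 90² = 9776 − 8100 = 1676
S_yy = nΣy² − (Σy)² = 13·8427 − 297² = 109551 − 88209 = 21342
r = S_xy / √(S_xx·S_yy) = -4695 / √(1676·21342) = -4695 / √35769192 = -4695 / 5980.7351 = -0.7850

-0.7850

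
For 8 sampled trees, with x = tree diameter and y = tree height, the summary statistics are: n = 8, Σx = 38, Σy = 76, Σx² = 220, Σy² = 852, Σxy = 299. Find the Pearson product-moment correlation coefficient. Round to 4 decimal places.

-0.8652

S_xy = nΣxy − ΣxΣy = 8·299 − 38·76 = 2392 − 2888 = -496
S_xx = nΣx² − (Σx)² = 8·220 − 38² = 1760 − 1444 = 316
S_yy = nΣy² − (Σy)² = 8·852 − 76² = 6816 − 5776 = 1040
r = S_xy / √(S_xx·S_yy) = -496 / √(316·1040) = -496 / √328640 = -496 / 573.2713 = -0.8652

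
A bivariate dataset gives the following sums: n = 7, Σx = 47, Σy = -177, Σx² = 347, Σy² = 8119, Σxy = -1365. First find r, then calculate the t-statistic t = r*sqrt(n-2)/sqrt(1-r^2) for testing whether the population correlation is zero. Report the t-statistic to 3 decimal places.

S_xy = nΣxy − ΣxΣy = 7·(-1365) − 47·(-177) = -9555 − (-8319) = -1236
S_xx = nΣx² − (Σx)² = 7·347 − 47² = 2429 − 2209 = 220
S_yy = nΣy² − (Σy)² = 7·8119 − (-177)² = 56833 − 31329 = 25504
r = S_xy / √(S_xx·S_yy) = -1236 / √(220·25504) = -1236 / √5610880 = -1236 / 2368.7296 = -0.5218
t = r·√(n−2)/√(1−r²) = -0.5218·√5 / √(1−0.272275) = -1.166780 / 0.853068 = -1.368

-1.368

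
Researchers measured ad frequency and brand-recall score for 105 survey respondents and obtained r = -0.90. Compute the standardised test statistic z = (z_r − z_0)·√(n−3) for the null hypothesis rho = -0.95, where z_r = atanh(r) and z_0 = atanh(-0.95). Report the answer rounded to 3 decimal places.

3.631

Fisher z: atanh(-0.90) = -1.472219, atanh(-0.95) = -1.831781
z = (z_r − z_0)·√(n−3) = (-1.472219 − (-1.831781))·√102 = 0.359562 · 10.099505 = 3.631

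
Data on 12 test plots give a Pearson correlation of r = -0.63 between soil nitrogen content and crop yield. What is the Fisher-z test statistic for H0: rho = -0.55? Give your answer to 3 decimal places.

z_r = atanh(-0.63) = -0.741416,  z_0 = atanh(-0.55) = -0.618381
SE = 1/√(n−3) = 1/√9 = 0.333333
z = (z_r − z_0)/SE = (-0.741416 − (-0.618381)) / 0.333333 = -0.123035 / 0.333333 = -0.369

-0.369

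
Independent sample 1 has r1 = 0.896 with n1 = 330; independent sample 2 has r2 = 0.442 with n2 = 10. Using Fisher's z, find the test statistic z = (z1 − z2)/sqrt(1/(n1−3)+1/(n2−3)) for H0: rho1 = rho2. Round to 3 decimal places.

2.557

Fisher z-transforms: z1 = atanh(0.896) = 1.451555, z2 = atanh(0.442) = 0.474714; difference d = 0.976841
Var(d) = 1/327 + 1/7 = 0.0030581 + 0.1428571 = 0.1459152
z = d/√Var(d) = 0.976841 / √0.1459152 = 0.976841 / 0.381988 = 2.557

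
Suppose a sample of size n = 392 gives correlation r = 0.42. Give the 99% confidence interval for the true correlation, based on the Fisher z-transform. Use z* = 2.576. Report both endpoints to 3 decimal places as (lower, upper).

z_r = atanh(0.42) = 0.447692;  SE = 1/√(n−3) = 1/√389 = 0.050702
z-limits: 0.447692 ± 2.576·0.050702 = 0.447692 ± 0.130608 = [0.317084, 0.578300]
ρ-limits: (tanh 0.317084, tanh 0.578300) = (0.307, 0.521)

(0.307, 0.521)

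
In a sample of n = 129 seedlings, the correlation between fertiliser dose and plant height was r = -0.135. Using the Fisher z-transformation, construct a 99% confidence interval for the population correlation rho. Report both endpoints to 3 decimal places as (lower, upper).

(-0.350, 0.093)

z_r = atanh(-0.135) = -0.135829;  SE = 1/√(n−3) = 1/√126 = 0.089087
z-limits: -0.135829 ± 2.576·0.089087 = -0.135829 ± 0.229488 = [-0.365317, 0.093659]
ρ-limits: (tanh -0.365317, tanh 0.093659) = (-0.350, 0.093)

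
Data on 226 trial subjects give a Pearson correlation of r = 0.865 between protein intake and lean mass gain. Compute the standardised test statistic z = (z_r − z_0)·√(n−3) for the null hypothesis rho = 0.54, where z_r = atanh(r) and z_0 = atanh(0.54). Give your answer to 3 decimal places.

10.583

Fisher z: atanh(0.865) = 1.312871, atanh(0.54) = 0.604156
z = (z_r − z_0)·√(n−3) = (1.312871 − 0.604156)·√223 = 0.708715 · 14.933185 = 10.583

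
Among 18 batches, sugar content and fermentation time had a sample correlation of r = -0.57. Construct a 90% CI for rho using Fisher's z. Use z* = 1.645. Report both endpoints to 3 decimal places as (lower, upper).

(-0.790, -0.219)

Fisher z: z_r = atanh(r) = ½·ln((1+(-0.57))/(1−(-0.57))) = -0.647523
SE(z) = 1/√(n−3) = 1/√15 = 0.258199
90% ⇒ z* = 1.645; margin = 1.645·0.258199 = 0.424737
CI on z-scale: (-1.072260, -0.222786)
Back-transform: tanh(-1.072260) = -0.790311, tanh(-0.222786) = -0.219172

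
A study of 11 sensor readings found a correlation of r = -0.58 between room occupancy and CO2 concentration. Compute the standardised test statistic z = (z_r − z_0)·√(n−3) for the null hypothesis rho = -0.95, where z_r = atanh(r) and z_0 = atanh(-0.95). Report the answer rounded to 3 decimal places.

Fisher z: atanh(-0.58) = -0.662463, atanh(-0.95) = -1.831781
z = (z_r − z_0)·√(n−3) = (-0.662463 − (-1.831781))·√8 = 1.169318 · 2.828427 = 3.307

3.307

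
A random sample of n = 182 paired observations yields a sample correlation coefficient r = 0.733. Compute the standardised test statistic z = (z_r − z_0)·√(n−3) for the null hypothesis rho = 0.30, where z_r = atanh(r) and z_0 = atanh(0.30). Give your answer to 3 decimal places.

z_r = atanh(0.733) = 0.935180,  z_0 = atanh(0.30) = 0.309520
SE = 1/√(n−3) = 1/√179 = 0.074744
z = (z_r − z_0)/SE = (0.935180 − 0.309520) / 0.074744 = 0.625660 / 0.074744 = 8.371

8.371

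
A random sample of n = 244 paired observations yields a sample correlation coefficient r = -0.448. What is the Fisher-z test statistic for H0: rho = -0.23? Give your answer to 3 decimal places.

z_r = atanh(-0.448) = -0.482195,  z_0 = atanh(-0.23) = -0.234189
SE = 1/√(n−3) = 1/√241 = 0.064416
z = (z_r − z_0)/SE = (-0.482195 − (-0.234189)) / 0.064416 = -0.248006 / 0.064416 = -3.850

-3.850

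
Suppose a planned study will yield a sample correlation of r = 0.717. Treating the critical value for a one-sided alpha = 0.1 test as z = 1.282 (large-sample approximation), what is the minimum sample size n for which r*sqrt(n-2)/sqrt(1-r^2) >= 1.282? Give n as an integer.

4

r√(n−2)/√(1−r²) ≥ 1.282  ⇔  n−2 ≥ (1.282)²·(1−r²)/r²
(1−r²)/r² = (1−0.514089)/0.514089 = 0.9452
n ≥ 2 + 1.643524·0.9452 = 2 + 1.5535 = 3.5535
⌈3.5535⌉ = 4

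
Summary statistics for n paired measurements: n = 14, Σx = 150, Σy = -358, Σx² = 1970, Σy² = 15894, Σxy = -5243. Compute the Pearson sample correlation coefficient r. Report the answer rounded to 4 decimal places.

S_xy = nΣxy − ΣxΣy = 14·(-5243) − 150·(-358) = -73402 − (-53700) = -19702
S_xx = nΣx² − (Σx)² = 14·1970 − 150² = 27580 − 22500 = 5080
S_yy = nΣy² − (Σy)² = 14·15894 − (-358)² = 222516 − 128164 = 94352
r = S_xy / √(S_xx·S_yy) = -19702 / √(5080·94352) = -19702 / √479308160 = -19702 / 21893.1076 = -0.8999

-0.8999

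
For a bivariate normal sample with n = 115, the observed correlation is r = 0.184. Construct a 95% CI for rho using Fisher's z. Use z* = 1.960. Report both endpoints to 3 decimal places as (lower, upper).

(0.001, 0.355)

z_r = atanh(0.184) = 0.186120;  SE = 1/√(n−3) = 1/√112 = 0.094491
z-limits: 0.186120 ± 1.960·0.094491 = 0.186120 ± 0.185202 = [0.000918, 0.371322]
ρ-limits: (tanh 0.000918, tanh 0.371322) = (0.001, 0.355)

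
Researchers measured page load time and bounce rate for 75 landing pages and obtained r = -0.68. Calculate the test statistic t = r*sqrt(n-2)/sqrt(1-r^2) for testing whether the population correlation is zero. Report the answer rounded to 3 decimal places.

1 − r² = 1 − 0.4624 = 0.5376;  √(1−r²) = 0.733212
√(n−2) = √73 = 8.544004
t = r·√(n−2)/√(1−r²) = -0.68 · 8.544004 / 0.733212 = -7.924

-7.924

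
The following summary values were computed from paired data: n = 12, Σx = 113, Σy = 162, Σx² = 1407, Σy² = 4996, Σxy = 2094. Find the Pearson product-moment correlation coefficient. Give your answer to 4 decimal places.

Numerator: nΣxy − (Σx)(Σy) = 12·2094 − (113)(162) = 6822
Denominator: √[(nΣx²−(Σx)²)(nΣy²−(Σy)²)]
  nΣx²−(Σx)² = 12·1407 − 12769 = 4115;  nΣy²−(Σy)² = 12·4996 − 26244 = 33708
  √(4115·33708) = √138708420 = 11777.4539
r = 6822 / 11777.4539 = 0.5792

0.5792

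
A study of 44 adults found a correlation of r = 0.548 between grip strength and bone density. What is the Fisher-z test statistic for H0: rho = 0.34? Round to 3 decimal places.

z_r = atanh(0.548) = 0.615518,  z_0 = atanh(0.34) = 0.354093
SE = 1/√(n−3) = 1/√41 = 0.156174
z = (z_r − z_0)/SE = (0.615518 − 0.354093) / 0.156174 = 0.261425 / 0.156174 = 1.674

1.674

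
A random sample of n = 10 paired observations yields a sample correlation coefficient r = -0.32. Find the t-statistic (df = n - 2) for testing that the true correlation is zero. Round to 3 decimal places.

t = r·√(n−2) / √(1−r²) with r = -0.32, n = 10
  = -0.32·√8 / √(1 − 0.1024)
  = -0.32·2.828427 / 0.947418
  = -0.905097 / 0.947418 = -0.955

-0.955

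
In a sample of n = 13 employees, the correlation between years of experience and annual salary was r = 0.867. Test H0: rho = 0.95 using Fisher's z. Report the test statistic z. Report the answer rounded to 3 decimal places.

-1.616

Fisher z: atanh(0.867) = 1.320870, atanh(0.95) = 1.831781
z = (z_r − z_0)·√(n−3) = (1.320870 − 1.831781)·√10 = -0.510911 · 3.162278 = -1.616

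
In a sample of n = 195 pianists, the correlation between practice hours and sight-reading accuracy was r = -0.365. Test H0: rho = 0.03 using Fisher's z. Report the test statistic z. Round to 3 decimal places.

-5.718

z_r = atanh(-0.365) = -0.382642,  z_0 = atanh(0.03) = 0.030009
SE = 1/√(n−3) = 1/√192 = 0.072169
z = (z_r − z_0)/SE = (-0.382642 − 0.030009) / 0.072169 = -0.412651 / 0.072169 = -5.718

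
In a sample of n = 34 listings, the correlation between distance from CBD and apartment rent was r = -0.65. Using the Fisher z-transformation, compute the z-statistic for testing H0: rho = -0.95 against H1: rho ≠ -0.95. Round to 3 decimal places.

z_r = atanh(-0.65) = -0.775299,  z_0 = atanh(-0.95) = -1.831781
SE = 1/√(n−3) = 1/√31 = 0.179605
z = (z_r − z_0)/SE = (-0.775299 − (-1.831781)) / 0.179605 = 1.056482 / 0.179605 = 5.882

5.882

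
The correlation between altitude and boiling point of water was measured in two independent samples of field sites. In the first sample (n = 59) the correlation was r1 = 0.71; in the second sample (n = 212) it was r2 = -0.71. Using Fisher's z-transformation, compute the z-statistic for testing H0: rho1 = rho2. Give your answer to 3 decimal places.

Fisher z-transforms: z1 = atanh(0.71) = 0.887184, z2 = atanh(-0.71) = -0.887184; difference d = 1.774368
Var(d) = 1/56 + 1/209 = 0.0178571 + 0.0047847 = 0.0226418
z = d/√Var(d) = 1.774368 / √0.0226418 = 1.774368 / 0.150472 = 11.792

11.792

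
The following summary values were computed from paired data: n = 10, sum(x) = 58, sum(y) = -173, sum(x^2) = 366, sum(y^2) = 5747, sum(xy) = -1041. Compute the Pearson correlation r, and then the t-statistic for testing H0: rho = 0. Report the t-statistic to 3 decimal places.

Numerator: nΣxy − (Σx)(Σy) = 10·(-1041) − (58)(-173) = -376
Denominator: √[(nΣx²−(Σx)²)(nΣy²−(Σy)²)]
  nΣx²−(Σx)² = 10·366 − 3364 = 296;  nΣy²−(Σy)² = 10·5747 − 29929 = 27541
  √(296·27541) = √8152136 = 2855.1946
r = -376 / 2855.1946 = -0.1317
t = r·√(n−2)/√(1−r²) = -0.1317·√8 / √(1−0.017345) = -0.372504 / 0.991290 = -0.376

-0.376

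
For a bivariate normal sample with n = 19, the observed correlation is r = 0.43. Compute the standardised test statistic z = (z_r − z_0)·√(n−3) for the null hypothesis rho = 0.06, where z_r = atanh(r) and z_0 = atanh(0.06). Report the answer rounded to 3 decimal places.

Fisher z: atanh(0.43) = 0.459897, atanh(0.06) = 0.060072
z = (z_r − z_0)·√(n−3) = (0.459897 − 0.060072)·√16 = 0.399825 · 4.000000 = 1.599

1.599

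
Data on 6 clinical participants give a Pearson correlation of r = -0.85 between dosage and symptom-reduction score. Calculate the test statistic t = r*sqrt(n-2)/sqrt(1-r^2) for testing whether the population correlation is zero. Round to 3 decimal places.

-3.227

t = r·√(n−2) / √(1−r²) with r = -0.85, n = 6
  = -0.85·√4 / √(1 − 0.7225)
  = -0.85·2.000000 / 0.526783
  = -1.700000 / 0.526783 = -3.227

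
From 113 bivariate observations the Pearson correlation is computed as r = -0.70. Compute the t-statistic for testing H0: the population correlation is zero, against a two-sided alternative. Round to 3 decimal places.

t = r·√(n−2) / √(1−r²) with r = -0.70, n = 113
  = -0.70·√111 / √(1 − 0.4900)
  = -0.70·10.535654 / 0.714143
  = -7.374958 / 0.714143 = -10.327

-10.327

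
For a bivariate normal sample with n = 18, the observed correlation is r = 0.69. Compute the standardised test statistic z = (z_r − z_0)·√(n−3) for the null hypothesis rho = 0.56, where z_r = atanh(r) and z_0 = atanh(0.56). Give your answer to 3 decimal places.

z_r = atanh(0.69) = 0.847956,  z_0 = atanh(0.56) = 0.632833
SE = 1/√(n−3) = 1/√15 = 0.258199
z = (z_r − z_0)/SE = (0.847956 − 0.632833) / 0.258199 = 0.215123 / 0.258199 = 0.833

0.833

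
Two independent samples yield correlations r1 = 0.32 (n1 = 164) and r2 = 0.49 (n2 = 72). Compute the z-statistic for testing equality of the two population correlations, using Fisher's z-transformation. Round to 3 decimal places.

z1 = atanh(0.32) = 0.331647,  z2 = atanh(0.49) = 0.536060
SE = √(1/(n1−3) + 1/(n2−3)) = √(1/161 + 1/69) = √(0.0062112 + 0.0144928) = √0.0207040 = 0.143889
z = (z1 − z2)/SE = (0.331647 − 0.536060) / 0.143889 = -0.204413 / 0.143889 = -1.421

-1.421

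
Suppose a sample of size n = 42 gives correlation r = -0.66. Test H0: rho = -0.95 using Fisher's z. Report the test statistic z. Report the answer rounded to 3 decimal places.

6.488

Fisher z: atanh(-0.66) = -0.792814, atanh(-0.95) = -1.831781
z = (z_r − z_0)·√(n−3) = (-0.792814 − (-1.831781))·√39 = 1.038967 · 6.244998 = 6.488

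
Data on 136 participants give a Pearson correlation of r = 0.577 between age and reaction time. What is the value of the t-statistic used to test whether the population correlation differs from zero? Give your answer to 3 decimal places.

t = r·√(n−2) / √(1−r²) with r = 0.577, n = 136
  = 0.577·√134 / √(1 − 0.332929)
  = 0.577·11.575837 / 0.816744
  = 6.679258 / 0.816744 = 8.178

8.178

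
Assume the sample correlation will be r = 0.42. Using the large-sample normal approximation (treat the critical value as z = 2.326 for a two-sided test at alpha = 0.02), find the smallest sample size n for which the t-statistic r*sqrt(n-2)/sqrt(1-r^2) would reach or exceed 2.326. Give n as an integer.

r√(n−2)/√(1−r²) ≥ 2.326  ⇔  n−2 ≥ (2.326)²·(1−r²)/r²
(1−r²)/r² = (1−0.1764)/0.1764 = 4.6689
n ≥ 2 + 5.410276·4.6689 = 2 + 25.2600 = 27.2600
⌈27.2600⌉ = 28

28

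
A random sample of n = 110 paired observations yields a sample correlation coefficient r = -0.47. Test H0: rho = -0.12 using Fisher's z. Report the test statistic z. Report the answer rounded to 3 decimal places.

Fisher z: atanh(-0.47) = -0.510070, atanh(-0.12) = -0.120581
z = (z_r − z_0)·√(n−3) = (-0.510070 − (-0.120581))·√107 = -0.389489 · 10.344080 = -4.029

-4.029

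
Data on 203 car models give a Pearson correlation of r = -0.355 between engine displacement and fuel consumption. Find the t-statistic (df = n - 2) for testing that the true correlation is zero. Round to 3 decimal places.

t = r·√(n−2) / √(1−r²) with r = -0.355, n = 203
  = -0.355·√201 / √(1 − 0.126025)
  = -0.355·14.177447 / 0.934866
  = -5.032994 / 0.934866 = -5.384

-5.384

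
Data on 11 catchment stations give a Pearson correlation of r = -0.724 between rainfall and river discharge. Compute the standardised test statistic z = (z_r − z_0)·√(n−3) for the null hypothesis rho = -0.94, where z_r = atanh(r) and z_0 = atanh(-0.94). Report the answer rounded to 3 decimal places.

z_r = atanh(-0.724) = -0.916001,  z_0 = atanh(-0.94) = -1.738049
SE = 1/√(n−3) = 1/√8 = 0.353553
z = (z_r − z_0)/SE = (-0.916001 − (-1.738049)) / 0.353553 = 0.822048 / 0.353553 = 2.325

2.325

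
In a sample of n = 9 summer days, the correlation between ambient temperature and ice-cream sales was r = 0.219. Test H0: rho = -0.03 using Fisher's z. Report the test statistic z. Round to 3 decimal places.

Fisher z: atanh(0.219) = 0.222605, atanh(-0.03) = -0.030009
z = (z_r − z_0)·√(n−3) = (0.222605 − (-0.030009))·√6 = 0.252614 · 2.449490 = 0.619

0.619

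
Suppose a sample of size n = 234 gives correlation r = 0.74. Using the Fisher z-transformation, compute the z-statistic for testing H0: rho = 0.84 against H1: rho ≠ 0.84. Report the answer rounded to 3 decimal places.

z_r = atanh(0.74) = 0.950479,  z_0 = atanh(0.84) = 1.221174
SE = 1/√(n−3) = 1/√231 = 0.065795
z = (z_r − z_0)/SE = (0.950479 − 1.221174) / 0.065795 = -0.270695 / 0.065795 = -4.114

-4.114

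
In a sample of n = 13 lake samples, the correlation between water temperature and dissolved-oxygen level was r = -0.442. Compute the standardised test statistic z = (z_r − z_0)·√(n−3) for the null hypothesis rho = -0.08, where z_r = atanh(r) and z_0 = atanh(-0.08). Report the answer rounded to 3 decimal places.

z_r = atanh(-0.442) = -0.474714,  z_0 = atanh(-0.08) = -0.080171
SE = 1/√(n−3) = 1/√10 = 0.316228
z = (z_r − z_0)/SE = (-0.474714 − (-0.080171)) / 0.316228 = -0.394543 / 0.316228 = -1.248

-1.248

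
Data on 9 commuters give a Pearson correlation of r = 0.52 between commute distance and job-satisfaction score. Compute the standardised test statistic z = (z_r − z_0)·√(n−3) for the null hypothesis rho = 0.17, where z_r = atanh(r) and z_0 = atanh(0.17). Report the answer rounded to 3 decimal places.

z_r = atanh(0.52) = 0.576340,  z_0 = atanh(0.17) = 0.171667
SE = 1/√(n−3) = 1/√6 = 0.408248
z = (z_r − z_0)/SE = (0.576340 − 0.171667) / 0.408248 = 0.404673 / 0.408248 = 0.991

0.991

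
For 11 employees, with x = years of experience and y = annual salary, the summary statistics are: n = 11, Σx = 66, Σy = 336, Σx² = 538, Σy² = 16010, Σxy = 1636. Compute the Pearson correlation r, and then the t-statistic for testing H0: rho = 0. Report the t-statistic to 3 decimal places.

S_xy = nΣxy − ΣxΣy = 11·1636 − 66·336 = 17996 − 22176 = -4180
S_xx = nΣx² − (Σx)² = 11·538 − 66² = 5918 − 4356 = 1562
S_yy = nΣy² − (Σy)² = 11·16010 − 336² = 176110 − 112896 = 63214
r = S_xy / √(S_xx·S_yy) = -4180 / √(1562·63214) = -4180 / √98740268 = -4180 / 9936.8138 = -0.4207
t = r·√(n−2)/√(1−r²) = -0.4207·√9 / √(1−0.176988) = -1.262100 / 0.907200 = -1.391

-1.391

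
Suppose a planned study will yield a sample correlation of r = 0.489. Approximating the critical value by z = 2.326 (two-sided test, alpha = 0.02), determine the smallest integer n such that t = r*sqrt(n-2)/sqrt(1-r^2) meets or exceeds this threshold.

r√(n−2)/√(1−r²) ≥ 2.326  ⇔  n−2 ≥ (2.326)²·(1−r²)/r²
(1−r²)/r² = (1−0.239121)/0.239121 = 3.1820
n ≥ 2 + 5.410276·3.1820 = 2 + 17.2155 = 19.2155
⌈19.2155⌉ = 20

20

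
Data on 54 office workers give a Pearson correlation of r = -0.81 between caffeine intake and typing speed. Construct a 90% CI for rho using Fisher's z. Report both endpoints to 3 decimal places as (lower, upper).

z_r = atanh(-0.81) = -1.127029;  SE = 1/√(n−3) = 1/√51 = 0.140028
z-limits: -1.127029 ± 1.645·0.140028 = -1.127029 ± 0.230346 = [-1.357375, -0.896683]
ρ-limits: (tanh -1.357375, tanh -0.896683) = (-0.876, -0.715)

(-0.876, -0.715)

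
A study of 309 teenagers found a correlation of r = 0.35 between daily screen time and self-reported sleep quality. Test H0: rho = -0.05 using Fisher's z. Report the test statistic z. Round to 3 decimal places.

Fisher z: atanh(0.35) = 0.365444, atanh(-0.05) = -0.050042
z = (z_r − z_0)·√(n−3) = (0.365444 − (-0.050042))·√306 = 0.415486 · 17.492856 = 7.268

7.268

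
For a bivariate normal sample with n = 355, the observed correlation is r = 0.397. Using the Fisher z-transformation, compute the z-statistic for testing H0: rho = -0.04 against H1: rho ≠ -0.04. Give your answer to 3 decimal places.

Fisher z: atanh(0.397) = 0.420083, atanh(-0.04) = -0.040021
z = (z_r − z_0)·√(n−3) = (0.420083 − (-0.040021))·√352 = 0.460104 · 18.761663 = 8.632

8.632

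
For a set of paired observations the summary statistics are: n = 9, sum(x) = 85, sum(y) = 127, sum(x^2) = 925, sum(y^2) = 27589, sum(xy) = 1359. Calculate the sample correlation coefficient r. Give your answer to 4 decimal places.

Numerator: nΣxy − (Σx)(Σy) = 9·1359 − (85)(127) = 1436
Denominator: √[(nΣx²−(Σx)²)(nΣy²−(Σy)²)]
  nΣx²−(Σx)² = 9·925 − 7225 = 1100;  nΣy²−(Σy)² = 9·27589 − 16129 = 232172
  √(1100·232172) = √255389200 = 15980.9011
r = 1436 / 15980.9011 = 0.0899

0.0899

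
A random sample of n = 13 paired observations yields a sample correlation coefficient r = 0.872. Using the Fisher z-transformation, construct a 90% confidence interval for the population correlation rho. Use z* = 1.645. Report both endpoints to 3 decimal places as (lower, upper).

Fisher z: z_r = atanh(r) = ½·ln((1+0.872)/(1−0.872)) = 1.341366
SE(z) = 1/√(n−3) = 1/√10 = 0.316228
90% ⇒ z* = 1.645; margin = 1.645·0.316228 = 0.520195
CI on z-scale: (0.821171, 1.861561)
Back-transform: tanh(0.821171) = 0.675707, tanh(1.861561) = 0.952823

(0.676, 0.953)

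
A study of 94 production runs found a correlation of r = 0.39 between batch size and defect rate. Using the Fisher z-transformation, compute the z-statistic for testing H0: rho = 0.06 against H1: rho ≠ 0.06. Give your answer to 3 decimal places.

3.355

Fisher z: atanh(0.39) = 0.411800, atanh(0.06) = 0.060072
z = (z_r − z_0)·√(n−3) = (0.411800 − 0.060072)·√91 = 0.351728 · 9.539392 = 3.355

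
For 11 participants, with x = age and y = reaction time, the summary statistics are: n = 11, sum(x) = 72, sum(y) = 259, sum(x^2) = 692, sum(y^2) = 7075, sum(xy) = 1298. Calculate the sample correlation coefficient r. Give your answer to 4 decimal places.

-0.8556

Numerator: nΣxy − (Σx)(Σy) = 11·1298 − (72)(259) = -4370
Denominator: √[(nΣx²−(Σx)²)(nΣy²−(Σy)²)]
  nΣx²−(Σx)² = 11·692 − 5184 = 2428;  nΣy²−(Σy)² = 11·7075 − 67081 = 10744
  √(2428·10744) = √26086432 = 5107.4878
r = -4370 / 5107.4878 = -0.8556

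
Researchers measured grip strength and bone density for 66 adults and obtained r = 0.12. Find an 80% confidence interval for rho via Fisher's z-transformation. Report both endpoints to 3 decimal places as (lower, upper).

(-0.041, 0.275)

z_r = atanh(0.12) = 0.120581;  SE = 1/√(n−3) = 1/√63 = 0.125988
z-limits: 0.120581 ± 1.282·0.125988 = 0.120581 ± 0.161517 = [-0.040936, 0.282098]
ρ-limits: (tanh -0.040936, tanh 0.282098) = (-0.041, 0.275)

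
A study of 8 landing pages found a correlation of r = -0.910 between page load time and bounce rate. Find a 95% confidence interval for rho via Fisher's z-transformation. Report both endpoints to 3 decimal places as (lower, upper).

(-0.984, -0.572)

Fisher z: z_r = atanh(r) = ½·ln((1+(-0.910))/(1−(-0.910))) = -1.527524
SE(z) = 1/√(n−3) = 1/√5 = 0.447214
95% ⇒ z* = 1.960; margin = 1.960·0.447214 = 0.876539
CI on z-scale: (-2.404063, -0.650985)
Back-transform: tanh(-2.404063) = -0.983806, tanh(-0.650985) = -0.572333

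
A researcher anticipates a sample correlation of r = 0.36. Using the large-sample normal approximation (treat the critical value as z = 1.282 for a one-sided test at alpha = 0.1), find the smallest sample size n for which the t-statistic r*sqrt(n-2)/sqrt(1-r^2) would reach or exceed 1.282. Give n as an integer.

14

Need r·√(n−2)/√(1−r²) ≥ 1.282
√(n−2) ≥ 1.282·√(1−0.1296) / 0.36 = 1.282·0.932952 / 0.36 = 3.3223
n−2 ≥ 11.0377  ⇒  n ≥ 13.0377
Smallest integer n = 14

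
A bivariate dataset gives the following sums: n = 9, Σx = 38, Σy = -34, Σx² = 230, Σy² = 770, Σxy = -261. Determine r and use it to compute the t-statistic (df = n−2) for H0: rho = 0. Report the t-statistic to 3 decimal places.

Numerator: nΣxy − (Σx)(Σy) = 9·(-261) − (38)(-34) = -1057
Denominator: √[(nΣx²−(Σx)²)(nΣy²−(Σy)²)]
  nΣx²−(Σx)² = 9·230 − 1444 = 626;  nΣy²−(Σy)² = 9·770 − 1156 = 5774
  √(626·5774) = √3614524 = 1901.1902
r = -1057 / 1901.1902 = -0.5560
t = r·√(n−2)/√(1−r²) = -0.5560·√7 / √(1−0.309136) = -1.471038 / 0.831182 = -1.770

-1.770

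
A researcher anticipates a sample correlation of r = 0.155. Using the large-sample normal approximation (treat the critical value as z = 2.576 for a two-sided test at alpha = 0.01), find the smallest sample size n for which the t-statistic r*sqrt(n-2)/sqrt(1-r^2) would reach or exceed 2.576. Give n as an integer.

r√(n−2)/√(1−r²) ≥ 2.576  ⇔  n−2 ≥ (2.576)²·(1−r²)/r²
(1−r²)/r² = (1−0.024025)/0.024025 = 40.6233
n ≥ 2 + 6.635776·40.6233 = 2 + 269.5671 = 271.5671
⌈271.5671⌉ = 272

272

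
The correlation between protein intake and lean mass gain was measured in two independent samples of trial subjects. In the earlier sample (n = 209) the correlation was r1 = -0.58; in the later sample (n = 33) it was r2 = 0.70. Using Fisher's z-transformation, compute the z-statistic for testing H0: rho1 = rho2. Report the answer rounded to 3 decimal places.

-7.828

Fisher z-transforms: z1 = atanh(-0.58) = -0.662463, z2 = atanh(0.70) = 0.867301; difference d = -1.529764
Var(d) = 1/206 + 1/30 = 0.0048544 + 0.0333333 = 0.0381877
z = d/√Var(d) = -1.529764 / √0.0381877 = -1.529764 / 0.195417 = -7.828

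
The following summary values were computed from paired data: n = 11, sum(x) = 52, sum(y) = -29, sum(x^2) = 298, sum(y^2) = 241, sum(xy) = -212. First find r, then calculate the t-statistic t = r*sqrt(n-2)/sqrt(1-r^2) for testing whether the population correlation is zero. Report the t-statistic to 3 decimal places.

-4.120

S_xy = nΣxy − ΣxΣy = 11·(-212) − 52·(-29) = -2332 − (-1508) = -824
S_xx = nΣx² − (Σx)² = 11·298 − 52² = 3278 − 2704 = 574
S_yy = nΣy² − (Σy)² = 11·241 − (-29)² = 2651 − 841 = 1810
r = S_xy / √(S_xx·S_yy) = -824 / √(574·1810) = -824 / √1038940 = -824 / 1019.2841 = -0.8084
t = r·√(n−2)/√(1−r²) = -0.8084·√9 / √(1−0.653511) = -2.425200 / 0.588633 = -4.120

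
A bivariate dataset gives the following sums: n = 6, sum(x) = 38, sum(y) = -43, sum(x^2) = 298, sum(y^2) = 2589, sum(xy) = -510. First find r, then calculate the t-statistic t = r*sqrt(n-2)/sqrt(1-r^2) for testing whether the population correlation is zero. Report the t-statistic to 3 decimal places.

-1.744

Numerator: nΣxy − (Σx)(Σy) = 6·(-510) − (38)(-43) = -1426
Denominator: √[(nΣx²−(Σx)²)(nΣy²−(Σy)²)]
  nΣx²−(Σx)² = 6·298 − 1444 = 344;  nΣy²−(Σy)² = 6·2589 − 1849 = 13685
  √(344·13685) = √4707640 = 2169.7097
r = -1426 / 2169.7097 = -0.6572
t = r·√(n−2)/√(1−r²) = -0.6572·√4 / √(1−0.431912) = -1.314400 / 0.753716 = -1.744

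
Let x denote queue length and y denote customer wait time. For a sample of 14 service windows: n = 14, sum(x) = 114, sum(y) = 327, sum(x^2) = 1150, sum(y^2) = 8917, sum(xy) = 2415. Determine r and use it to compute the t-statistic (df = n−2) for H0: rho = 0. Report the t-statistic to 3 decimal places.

S_xy = nΣxy − ΣxΣy = 14·2415 − 114·327 = 33810 − 37278 = -3468
S_xx = nΣx² − (Σx)² = 14·1150 − 114² = 16100 − 12996 = 3104
S_yy = nΣy² − (Σy)² = 14·8917 − 327² = 124838 − 106929 = 17909
r = S_xy / √(S_xx·S_yy) = -3468 / √(3104·17909) = -3468 / √55589536 = -3468 / 7455.8391 = -0.4651
t = r·√(n−2)/√(1−r²) = -0.4651·√12 / √(1−0.216318) = -1.611154 / 0.885258 = -1.820

-1.820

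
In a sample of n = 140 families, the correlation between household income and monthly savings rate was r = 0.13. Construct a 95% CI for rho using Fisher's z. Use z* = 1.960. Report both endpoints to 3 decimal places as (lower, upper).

z_r = atanh(0.13) = 0.130740;  SE = 1/√(n−3) = 1/√137 = 0.085436
z-limits: 0.130740 ± 1.960·0.085436 = 0.130740 ± 0.167455 = [-0.036715, 0.298195]
ρ-limits: (tanh -0.036715, tanh 0.298195) = (-0.037, 0.290)

(-0.037, 0.290)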